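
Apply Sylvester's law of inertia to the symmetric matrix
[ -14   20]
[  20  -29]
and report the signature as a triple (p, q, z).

step 0: pivot -14 → sign −
step 1: pivot -3/7 → sign −
signature = (0, 2, 0)

Answer: (0, 2, 0)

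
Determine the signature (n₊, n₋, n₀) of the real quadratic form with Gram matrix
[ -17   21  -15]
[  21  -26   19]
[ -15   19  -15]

Answer: (1, 2, 0)

Derivation:
step 0: pivot -17 → sign −
step 1: pivot -1/17 → sign −
step 2: pivot 2 → sign +
signature = (1, 2, 0)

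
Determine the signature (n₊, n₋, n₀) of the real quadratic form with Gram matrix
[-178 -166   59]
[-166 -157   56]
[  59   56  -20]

Answer: (0, 3, 0)

Derivation:
step 0: pivot -178 → sign −
step 1: pivot -195/89 → sign −
step 2: pivot -1/130 → sign −
signature = (0, 3, 0)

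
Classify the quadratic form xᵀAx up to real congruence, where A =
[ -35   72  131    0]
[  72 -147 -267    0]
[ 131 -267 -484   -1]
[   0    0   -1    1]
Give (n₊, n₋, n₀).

Answer: (2, 2, 0)

Derivation:
step 0: pivot -35 → sign −
step 1: pivot 39/35 → sign +
step 2: pivot 10/13 → sign +
step 3: pivot -3/10 → sign −
signature = (2, 2, 0)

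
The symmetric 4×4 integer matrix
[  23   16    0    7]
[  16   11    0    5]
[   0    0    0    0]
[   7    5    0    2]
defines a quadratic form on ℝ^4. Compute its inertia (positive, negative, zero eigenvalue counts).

step 0: pivot 23 → sign +
step 1: pivot -3/23 → sign −
step 2: row/col 2 already zero → sign 0
step 3: row/col 3 already zero → sign 0
signature = (1, 1, 2)

Answer: (1, 1, 2)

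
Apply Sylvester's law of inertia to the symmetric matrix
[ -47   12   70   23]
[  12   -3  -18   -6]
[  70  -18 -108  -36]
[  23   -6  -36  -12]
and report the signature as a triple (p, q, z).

Answer: (1, 2, 1)

Derivation:
step 0: pivot -47 → sign −
step 1: pivot 3/47 → sign +
step 2: pivot -4 → sign −
step 3: row/col 3 already zero → sign 0
signature = (1, 2, 1)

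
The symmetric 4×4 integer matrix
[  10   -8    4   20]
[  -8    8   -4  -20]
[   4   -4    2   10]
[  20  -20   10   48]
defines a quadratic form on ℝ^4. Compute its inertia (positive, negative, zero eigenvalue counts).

Answer: (2, 1, 1)

Derivation:
step 0: pivot 10 → sign +
step 1: pivot 8/5 → sign +
step 2: pivot -2 → sign −
step 3: row/col 3 already zero → sign 0
signature = (2, 1, 1)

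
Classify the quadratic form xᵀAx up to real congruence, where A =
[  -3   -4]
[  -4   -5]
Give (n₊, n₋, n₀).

Answer: (1, 1, 0)

Derivation:
step 0: pivot -3 → sign −
step 1: pivot 1/3 → sign +
signature = (1, 1, 0)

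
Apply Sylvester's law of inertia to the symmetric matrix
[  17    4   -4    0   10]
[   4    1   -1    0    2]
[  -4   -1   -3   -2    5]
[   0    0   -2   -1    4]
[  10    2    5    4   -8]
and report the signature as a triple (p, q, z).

Answer: (3, 2, 0)

Derivation:
step 0: pivot 17 → sign +
step 1: pivot 1/17 → sign +
step 2: pivot -4 → sign −
step 3: pivot -15/4 → sign −
step 4: pivot 1/15 → sign +
signature = (3, 2, 0)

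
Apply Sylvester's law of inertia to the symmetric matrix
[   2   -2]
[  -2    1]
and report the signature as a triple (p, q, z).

step 0: pivot 2 → sign +
step 1: pivot -1 → sign −
signature = (1, 1, 0)

Answer: (1, 1, 0)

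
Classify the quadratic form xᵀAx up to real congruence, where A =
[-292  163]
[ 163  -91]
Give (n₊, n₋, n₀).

step 0: pivot -292 → sign −
step 1: pivot -3/292 → sign −
signature = (0, 2, 0)

Answer: (0, 2, 0)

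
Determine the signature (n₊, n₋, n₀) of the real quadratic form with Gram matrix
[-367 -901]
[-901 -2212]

Answer: (0, 2, 0)

Derivation:
step 0: pivot -367 → sign −
step 1: pivot -3/367 → sign −
signature = (0, 2, 0)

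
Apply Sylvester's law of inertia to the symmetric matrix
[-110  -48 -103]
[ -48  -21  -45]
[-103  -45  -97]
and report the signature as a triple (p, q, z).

step 0: pivot -110 → sign −
step 1: pivot -3/55 → sign −
step 2: pivot -1/2 → sign −
signature = (0, 3, 0)

Answer: (0, 3, 0)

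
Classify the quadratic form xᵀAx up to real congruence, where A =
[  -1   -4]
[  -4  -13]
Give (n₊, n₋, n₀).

step 0: pivot -1 → sign −
step 1: pivot 3 → sign +
signature = (1, 1, 0)

Answer: (1, 1, 0)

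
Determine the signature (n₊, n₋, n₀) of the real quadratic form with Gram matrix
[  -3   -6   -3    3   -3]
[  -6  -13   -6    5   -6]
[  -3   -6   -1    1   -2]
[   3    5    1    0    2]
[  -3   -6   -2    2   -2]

Answer: (3, 2, 0)

Derivation:
step 0: pivot -3 → sign −
step 1: pivot -1 → sign −
step 2: pivot 2 → sign +
step 3: pivot 2 → sign +
step 4: pivot 1/2 → sign +
signature = (3, 2, 0)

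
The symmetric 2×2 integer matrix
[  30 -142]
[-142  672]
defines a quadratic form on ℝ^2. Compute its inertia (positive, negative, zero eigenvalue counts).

step 0: pivot 30 → sign +
step 1: pivot -2/15 → sign −
signature = (1, 1, 0)

Answer: (1, 1, 0)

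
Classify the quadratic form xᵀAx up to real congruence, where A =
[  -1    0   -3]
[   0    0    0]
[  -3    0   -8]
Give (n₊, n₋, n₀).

step 0: pivot -1 → sign −
step 1: pivot 1 → sign +
step 2: row/col 2 already zero → sign 0
signature = (1, 1, 1)

Answer: (1, 1, 1)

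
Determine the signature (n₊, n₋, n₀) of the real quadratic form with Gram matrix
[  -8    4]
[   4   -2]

Answer: (0, 1, 1)

Derivation:
step 0: pivot -8 → sign −
step 1: row/col 1 already zero → sign 0
signature = (0, 1, 1)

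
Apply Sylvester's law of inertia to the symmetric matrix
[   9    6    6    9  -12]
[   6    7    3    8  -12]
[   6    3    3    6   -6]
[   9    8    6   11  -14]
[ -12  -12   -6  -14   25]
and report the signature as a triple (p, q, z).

Answer: (4, 1, 0)

Derivation:
step 0: pivot 9 → sign +
step 1: pivot 3 → sign +
step 2: pivot -4/3 → sign −
step 3: pivot 1 → sign +
step 4: pivot 3 → sign +
signature = (4, 1, 0)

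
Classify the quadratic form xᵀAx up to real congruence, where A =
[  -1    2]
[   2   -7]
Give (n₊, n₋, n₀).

step 0: pivot -1 → sign −
step 1: pivot -3 → sign −
signature = (0, 2, 0)

Answer: (0, 2, 0)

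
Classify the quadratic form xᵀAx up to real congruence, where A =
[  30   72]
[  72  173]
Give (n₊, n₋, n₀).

Answer: (2, 0, 0)

Derivation:
step 0: pivot 30 → sign +
step 1: pivot 1/5 → sign +
signature = (2, 0, 0)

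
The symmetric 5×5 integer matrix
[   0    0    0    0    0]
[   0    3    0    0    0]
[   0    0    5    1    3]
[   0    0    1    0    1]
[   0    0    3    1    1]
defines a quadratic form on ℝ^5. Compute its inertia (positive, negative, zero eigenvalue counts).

step 0: pivot 3 → sign +
step 1: pivot 5 → sign +
step 2: pivot -1/5 → sign −
step 3: row/col 3 already zero → sign 0
step 4: row/col 4 already zero → sign 0
signature = (2, 1, 2)

Answer: (2, 1, 2)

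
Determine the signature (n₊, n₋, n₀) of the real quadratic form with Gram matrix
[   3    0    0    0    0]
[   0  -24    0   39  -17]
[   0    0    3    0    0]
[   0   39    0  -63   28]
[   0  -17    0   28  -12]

Answer: (3, 2, 0)

Derivation:
step 0: pivot 3 → sign +
step 1: pivot -24 → sign −
step 2: pivot 3 → sign +
step 3: pivot 3/8 → sign +
step 4: pivot -1/3 → sign −
signature = (3, 2, 0)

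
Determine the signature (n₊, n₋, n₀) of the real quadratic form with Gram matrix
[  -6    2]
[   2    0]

Answer: (1, 1, 0)

Derivation:
step 0: pivot -6 → sign −
step 1: pivot 2/3 → sign +
signature = (1, 1, 0)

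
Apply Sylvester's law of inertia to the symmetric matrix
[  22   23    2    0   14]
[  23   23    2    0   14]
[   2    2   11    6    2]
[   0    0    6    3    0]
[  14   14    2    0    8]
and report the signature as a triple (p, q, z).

Answer: (2, 2, 1)

Derivation:
step 0: pivot 22 → sign +
step 1: pivot -23/22 → sign −
step 2: pivot 249/23 → sign +
step 3: pivot -27/83 → sign −
step 4: row/col 4 already zero → sign 0
signature = (2, 2, 1)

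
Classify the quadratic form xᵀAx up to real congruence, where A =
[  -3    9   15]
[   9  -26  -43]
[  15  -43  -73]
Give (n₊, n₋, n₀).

step 0: pivot -3 → sign −
step 1: pivot 1 → sign +
step 2: pivot -2 → sign −
signature = (1, 2, 0)

Answer: (1, 2, 0)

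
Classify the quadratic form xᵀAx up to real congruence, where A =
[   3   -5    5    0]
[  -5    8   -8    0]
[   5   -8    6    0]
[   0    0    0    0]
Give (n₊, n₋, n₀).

step 0: pivot 3 → sign +
step 1: pivot -1/3 → sign −
step 2: pivot -2 → sign −
step 3: row/col 3 already zero → sign 0
signature = (1, 2, 1)

Answer: (1, 2, 1)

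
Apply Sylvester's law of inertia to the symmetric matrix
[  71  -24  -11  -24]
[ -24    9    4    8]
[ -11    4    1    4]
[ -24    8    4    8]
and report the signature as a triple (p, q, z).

step 0: pivot 71 → sign +
step 1: pivot 63/71 → sign +
step 2: pivot -50/63 → sign −
step 3: row/col 3 already zero → sign 0
signature = (2, 1, 1)

Answer: (2, 1, 1)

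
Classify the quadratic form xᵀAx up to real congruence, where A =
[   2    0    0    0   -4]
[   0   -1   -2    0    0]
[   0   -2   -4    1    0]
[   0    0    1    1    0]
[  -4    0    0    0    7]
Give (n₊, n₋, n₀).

step 0: pivot 2 → sign +
step 1: pivot -1 → sign −
step 2: pivot 1 → sign +
step 3: pivot -1 → sign −
step 4: pivot -1 → sign −
signature = (2, 3, 0)

Answer: (2, 3, 0)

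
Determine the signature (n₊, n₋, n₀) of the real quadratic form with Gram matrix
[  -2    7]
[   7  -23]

Answer: (1, 1, 0)

Derivation:
step 0: pivot -2 → sign −
step 1: pivot 3/2 → sign +
signature = (1, 1, 0)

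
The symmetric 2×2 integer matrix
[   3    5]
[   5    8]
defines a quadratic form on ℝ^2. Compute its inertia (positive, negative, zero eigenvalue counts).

step 0: pivot 3 → sign +
step 1: pivot -1/3 → sign −
signature = (1, 1, 0)

Answer: (1, 1, 0)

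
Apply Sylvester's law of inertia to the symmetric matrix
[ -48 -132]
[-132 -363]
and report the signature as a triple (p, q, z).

Answer: (0, 1, 1)

Derivation:
step 0: pivot -48 → sign −
step 1: row/col 1 already zero → sign 0
signature = (0, 1, 1)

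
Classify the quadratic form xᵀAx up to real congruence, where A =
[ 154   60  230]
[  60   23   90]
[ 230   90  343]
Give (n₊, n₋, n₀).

step 0: pivot 154 → sign +
step 1: pivot -29/77 → sign −
step 2: pivot -3/29 → sign −
signature = (1, 2, 0)

Answer: (1, 2, 0)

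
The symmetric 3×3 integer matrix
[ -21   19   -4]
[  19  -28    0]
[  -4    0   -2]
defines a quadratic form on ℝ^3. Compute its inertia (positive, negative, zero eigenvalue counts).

step 0: pivot -21 → sign −
step 1: pivot -227/21 → sign −
step 2: pivot -6/227 → sign −
signature = (0, 3, 0)

Answer: (0, 3, 0)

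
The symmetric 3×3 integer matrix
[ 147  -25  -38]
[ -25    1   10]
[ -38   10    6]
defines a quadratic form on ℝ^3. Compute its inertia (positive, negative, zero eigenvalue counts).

step 0: pivot 147 → sign +
step 1: pivot -478/147 → sign −
step 2: pivot 6/239 → sign +
signature = (2, 1, 0)

Answer: (2, 1, 0)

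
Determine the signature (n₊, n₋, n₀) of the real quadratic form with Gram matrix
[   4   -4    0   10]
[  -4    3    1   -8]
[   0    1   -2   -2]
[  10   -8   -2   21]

Answer: (1, 2, 1)

Derivation:
step 0: pivot 4 → sign +
step 1: pivot -1 → sign −
step 2: pivot -1 → sign −
step 3: row/col 3 already zero → sign 0
signature = (1, 2, 1)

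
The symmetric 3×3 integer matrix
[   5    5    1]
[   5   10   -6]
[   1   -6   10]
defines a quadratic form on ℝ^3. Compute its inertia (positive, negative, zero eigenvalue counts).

step 0: pivot 5 → sign +
step 1: pivot 5 → sign +
step 2: row/col 2 already zero → sign 0
signature = (2, 0, 1)

Answer: (2, 0, 1)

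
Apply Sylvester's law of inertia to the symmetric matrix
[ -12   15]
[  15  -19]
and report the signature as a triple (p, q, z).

Answer: (0, 2, 0)

Derivation:
step 0: pivot -12 → sign −
step 1: pivot -1/4 → sign −
signature = (0, 2, 0)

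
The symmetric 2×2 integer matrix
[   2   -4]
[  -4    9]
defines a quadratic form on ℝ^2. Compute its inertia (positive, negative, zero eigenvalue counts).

step 0: pivot 2 → sign +
step 1: pivot 1 → sign +
signature = (2, 0, 0)

Answer: (2, 0, 0)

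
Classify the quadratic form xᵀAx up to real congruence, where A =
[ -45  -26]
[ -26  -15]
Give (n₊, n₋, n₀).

step 0: pivot -45 → sign −
step 1: pivot 1/45 → sign +
signature = (1, 1, 0)

Answer: (1, 1, 0)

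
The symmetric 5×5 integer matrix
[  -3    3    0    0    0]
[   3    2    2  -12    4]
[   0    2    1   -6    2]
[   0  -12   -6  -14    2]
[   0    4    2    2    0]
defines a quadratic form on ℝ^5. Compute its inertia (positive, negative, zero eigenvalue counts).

Answer: (2, 3, 0)

Derivation:
step 0: pivot -3 → sign −
step 1: pivot 5 → sign +
step 2: pivot 1/5 → sign +
step 3: pivot -50 → sign −
step 4: pivot -2/25 → sign −
signature = (2, 3, 0)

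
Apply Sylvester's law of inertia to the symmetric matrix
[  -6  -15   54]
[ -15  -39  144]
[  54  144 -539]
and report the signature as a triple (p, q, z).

step 0: pivot -6 → sign −
step 1: pivot -3/2 → sign −
step 2: pivot 1 → sign +
signature = (1, 2, 0)

Answer: (1, 2, 0)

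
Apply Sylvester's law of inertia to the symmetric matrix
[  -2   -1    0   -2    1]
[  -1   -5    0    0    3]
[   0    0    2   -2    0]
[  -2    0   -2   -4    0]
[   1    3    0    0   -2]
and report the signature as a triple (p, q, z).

Answer: (1, 4, 0)

Derivation:
step 0: pivot -2 → sign −
step 1: pivot -9/2 → sign −
step 2: pivot 2 → sign +
step 3: pivot -34/9 → sign −
step 4: pivot -1/17 → sign −
signature = (1, 4, 0)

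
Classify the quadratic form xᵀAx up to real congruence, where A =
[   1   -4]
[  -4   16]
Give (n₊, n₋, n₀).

step 0: pivot 1 → sign +
step 1: row/col 1 already zero → sign 0
signature = (1, 0, 1)

Answer: (1, 0, 1)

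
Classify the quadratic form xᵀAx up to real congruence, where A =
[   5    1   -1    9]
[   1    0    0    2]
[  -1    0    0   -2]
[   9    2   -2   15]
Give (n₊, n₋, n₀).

Answer: (1, 2, 1)

Derivation:
step 0: pivot 5 → sign +
step 1: pivot -1/5 → sign −
step 2: pivot -1 → sign −
step 3: row/col 3 already zero → sign 0
signature = (1, 2, 1)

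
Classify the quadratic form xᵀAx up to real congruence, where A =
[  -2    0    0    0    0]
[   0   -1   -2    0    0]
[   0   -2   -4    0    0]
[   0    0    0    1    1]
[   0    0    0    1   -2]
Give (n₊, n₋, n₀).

Answer: (1, 3, 1)

Derivation:
step 0: pivot -2 → sign −
step 1: pivot -1 → sign −
step 2: pivot 1 → sign +
step 3: pivot -3 → sign −
step 4: row/col 4 already zero → sign 0
signature = (1, 3, 1)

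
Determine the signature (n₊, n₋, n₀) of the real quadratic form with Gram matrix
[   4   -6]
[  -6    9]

step 0: pivot 4 → sign +
step 1: row/col 1 already zero → sign 0
signature = (1, 0, 1)

Answer: (1, 0, 1)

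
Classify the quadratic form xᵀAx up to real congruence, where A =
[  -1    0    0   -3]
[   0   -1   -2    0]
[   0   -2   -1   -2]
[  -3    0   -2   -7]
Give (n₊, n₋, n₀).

Answer: (2, 2, 0)

Derivation:
step 0: pivot -1 → sign −
step 1: pivot -1 → sign −
step 2: pivot 3 → sign +
step 3: pivot 2/3 → sign +
signature = (2, 2, 0)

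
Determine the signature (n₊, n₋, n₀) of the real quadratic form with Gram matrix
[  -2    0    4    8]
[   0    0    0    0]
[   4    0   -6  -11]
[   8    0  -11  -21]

Answer: (1, 2, 1)

Derivation:
step 0: pivot -2 → sign −
step 1: pivot 2 → sign +
step 2: pivot -3/2 → sign −
step 3: row/col 3 already zero → sign 0
signature = (1, 2, 1)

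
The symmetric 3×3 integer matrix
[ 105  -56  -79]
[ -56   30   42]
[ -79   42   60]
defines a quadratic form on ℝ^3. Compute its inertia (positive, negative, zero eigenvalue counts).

step 0: pivot 105 → sign +
step 1: pivot 2/15 → sign +
step 2: pivot 3/7 → sign +
signature = (3, 0, 0)

Answer: (3, 0, 0)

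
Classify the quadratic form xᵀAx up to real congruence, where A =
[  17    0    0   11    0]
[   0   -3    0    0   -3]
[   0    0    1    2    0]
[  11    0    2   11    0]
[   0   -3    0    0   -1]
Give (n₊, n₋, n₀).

Answer: (3, 2, 0)

Derivation:
step 0: pivot 17 → sign +
step 1: pivot -3 → sign −
step 2: pivot 1 → sign +
step 3: pivot -2/17 → sign −
step 4: pivot 2 → sign +
signature = (3, 2, 0)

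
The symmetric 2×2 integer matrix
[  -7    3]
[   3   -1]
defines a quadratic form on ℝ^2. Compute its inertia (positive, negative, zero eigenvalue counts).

step 0: pivot -7 → sign −
step 1: pivot 2/7 → sign +
signature = (1, 1, 0)

Answer: (1, 1, 0)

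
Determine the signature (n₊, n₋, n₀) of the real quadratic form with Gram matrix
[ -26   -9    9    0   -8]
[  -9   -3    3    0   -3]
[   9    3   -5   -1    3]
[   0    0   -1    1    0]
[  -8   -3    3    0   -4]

Answer: (2, 3, 0)

Derivation:
step 0: pivot -26 → sign −
step 1: pivot 3/26 → sign +
step 2: pivot -2 → sign −
step 3: pivot 3/2 → sign +
step 4: pivot -2 → sign −
signature = (2, 3, 0)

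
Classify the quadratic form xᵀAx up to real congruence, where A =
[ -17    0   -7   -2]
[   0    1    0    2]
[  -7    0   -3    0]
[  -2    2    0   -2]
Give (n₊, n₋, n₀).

step 0: pivot -17 → sign −
step 1: pivot 1 → sign +
step 2: pivot -2/17 → sign −
step 3: row/col 3 already zero → sign 0
signature = (1, 2, 1)

Answer: (1, 2, 1)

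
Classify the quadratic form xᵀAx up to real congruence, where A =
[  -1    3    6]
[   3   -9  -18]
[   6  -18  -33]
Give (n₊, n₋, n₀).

step 0: pivot -1 → sign −
step 1: pivot 3 → sign +
step 2: row/col 2 already zero → sign 0
signature = (1, 1, 1)

Answer: (1, 1, 1)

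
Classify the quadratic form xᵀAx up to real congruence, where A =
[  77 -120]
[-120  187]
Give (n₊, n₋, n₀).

step 0: pivot 77 → sign +
step 1: pivot -1/77 → sign −
signature = (1, 1, 0)

Answer: (1, 1, 0)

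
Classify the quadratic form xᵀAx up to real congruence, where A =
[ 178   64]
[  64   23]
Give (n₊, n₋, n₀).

step 0: pivot 178 → sign +
step 1: pivot -1/89 → sign −
signature = (1, 1, 0)

Answer: (1, 1, 0)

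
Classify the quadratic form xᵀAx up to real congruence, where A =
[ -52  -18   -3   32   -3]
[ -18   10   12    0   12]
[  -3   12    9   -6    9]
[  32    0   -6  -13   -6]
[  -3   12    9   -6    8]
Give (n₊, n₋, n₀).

step 0: pivot -52 → sign −
step 1: pivot 211/13 → sign +
step 2: pivot -549/422 → sign −
step 3: pivot -1/61 → sign −
step 4: pivot -1 → sign −
signature = (1, 4, 0)

Answer: (1, 4, 0)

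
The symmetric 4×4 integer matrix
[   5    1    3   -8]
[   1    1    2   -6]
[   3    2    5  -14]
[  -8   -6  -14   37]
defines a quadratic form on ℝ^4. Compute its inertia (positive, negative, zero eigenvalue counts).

step 0: pivot 5 → sign +
step 1: pivot 4/5 → sign +
step 2: pivot 3/4 → sign +
step 3: pivot -3 → sign −
signature = (3, 1, 0)

Answer: (3, 1, 0)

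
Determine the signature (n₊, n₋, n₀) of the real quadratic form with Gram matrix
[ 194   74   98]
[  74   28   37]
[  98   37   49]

Answer: (2, 1, 0)

Derivation:
step 0: pivot 194 → sign +
step 1: pivot -22/97 → sign −
step 2: pivot 3/22 → sign +
signature = (2, 1, 0)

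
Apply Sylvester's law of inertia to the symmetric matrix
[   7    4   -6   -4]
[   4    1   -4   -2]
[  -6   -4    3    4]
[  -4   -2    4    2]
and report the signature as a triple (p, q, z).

Answer: (1, 3, 0)

Derivation:
step 0: pivot 7 → sign +
step 1: pivot -9/7 → sign −
step 2: pivot -17/9 → sign −
step 3: pivot -2/17 → sign −
signature = (1, 3, 0)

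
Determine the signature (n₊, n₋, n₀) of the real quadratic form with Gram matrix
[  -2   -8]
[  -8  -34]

Answer: (0, 2, 0)

Derivation:
step 0: pivot -2 → sign −
step 1: pivot -2 → sign −
signature = (0, 2, 0)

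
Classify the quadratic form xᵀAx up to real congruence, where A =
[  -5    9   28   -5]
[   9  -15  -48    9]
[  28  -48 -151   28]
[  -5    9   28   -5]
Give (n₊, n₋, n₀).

Answer: (2, 1, 1)

Derivation:
step 0: pivot -5 → sign −
step 1: pivot 6/5 → sign +
step 2: pivot 1 → sign +
step 3: row/col 3 already zero → sign 0
signature = (2, 1, 1)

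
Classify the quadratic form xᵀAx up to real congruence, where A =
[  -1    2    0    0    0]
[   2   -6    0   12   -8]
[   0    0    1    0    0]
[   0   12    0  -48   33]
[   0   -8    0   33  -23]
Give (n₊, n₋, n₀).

step 0: pivot -1 → sign −
step 1: pivot -2 → sign −
step 2: pivot 1 → sign +
step 3: pivot 24 → sign +
step 4: pivot -3/8 → sign −
signature = (2, 3, 0)

Answer: (2, 3, 0)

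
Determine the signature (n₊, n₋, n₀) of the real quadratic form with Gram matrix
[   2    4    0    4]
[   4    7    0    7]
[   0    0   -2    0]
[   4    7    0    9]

step 0: pivot 2 → sign +
step 1: pivot -1 → sign −
step 2: pivot -2 → sign −
step 3: pivot 2 → sign +
signature = (2, 2, 0)

Answer: (2, 2, 0)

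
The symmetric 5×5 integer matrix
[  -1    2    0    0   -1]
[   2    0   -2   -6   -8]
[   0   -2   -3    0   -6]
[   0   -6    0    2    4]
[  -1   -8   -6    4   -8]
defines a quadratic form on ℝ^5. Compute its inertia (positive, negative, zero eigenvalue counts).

Answer: (1, 4, 0)

Derivation:
step 0: pivot -1 → sign −
step 1: pivot 4 → sign +
step 2: pivot -4 → sign −
step 3: pivot -19/4 → sign −
step 4: pivot -3/19 → sign −
signature = (1, 4, 0)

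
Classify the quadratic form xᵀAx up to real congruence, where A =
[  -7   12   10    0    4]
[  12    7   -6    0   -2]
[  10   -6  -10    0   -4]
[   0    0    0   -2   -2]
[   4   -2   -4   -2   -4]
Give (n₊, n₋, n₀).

Answer: (1, 4, 0)

Derivation:
step 0: pivot -7 → sign −
step 1: pivot 193/7 → sign +
step 2: pivot -42/193 → sign −
step 3: pivot -2 → sign −
step 4: pivot -2/7 → sign −
signature = (1, 4, 0)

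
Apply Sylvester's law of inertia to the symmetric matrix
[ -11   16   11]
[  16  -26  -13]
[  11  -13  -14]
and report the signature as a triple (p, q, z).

step 0: pivot -11 → sign −
step 1: pivot -30/11 → sign −
step 2: pivot 3/10 → sign +
signature = (1, 2, 0)

Answer: (1, 2, 0)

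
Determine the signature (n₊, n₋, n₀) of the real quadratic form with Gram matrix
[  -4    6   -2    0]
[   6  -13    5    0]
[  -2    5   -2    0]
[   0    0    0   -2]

Answer: (0, 3, 1)

Derivation:
step 0: pivot -4 → sign −
step 1: pivot -4 → sign −
step 2: pivot -2 → sign −
step 3: row/col 3 already zero → sign 0
signature = (0, 3, 1)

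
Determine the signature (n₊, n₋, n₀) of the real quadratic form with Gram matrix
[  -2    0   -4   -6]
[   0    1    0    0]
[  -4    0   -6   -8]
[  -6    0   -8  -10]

Answer: (2, 1, 1)

Derivation:
step 0: pivot -2 → sign −
step 1: pivot 1 → sign +
step 2: pivot 2 → sign +
step 3: row/col 3 already zero → sign 0
signature = (2, 1, 1)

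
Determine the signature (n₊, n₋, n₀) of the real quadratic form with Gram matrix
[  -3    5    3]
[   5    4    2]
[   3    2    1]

Answer: (2, 1, 0)

Derivation:
step 0: pivot -3 → sign −
step 1: pivot 37/3 → sign +
step 2: pivot 1/37 → sign +
signature = (2, 1, 0)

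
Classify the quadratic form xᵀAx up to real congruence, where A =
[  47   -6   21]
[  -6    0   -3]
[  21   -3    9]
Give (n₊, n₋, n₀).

step 0: pivot 47 → sign +
step 1: pivot -36/47 → sign −
step 2: pivot -1/4 → sign −
signature = (1, 2, 0)

Answer: (1, 2, 0)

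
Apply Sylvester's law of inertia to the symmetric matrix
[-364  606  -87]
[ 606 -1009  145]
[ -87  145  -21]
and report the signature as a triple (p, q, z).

Answer: (1, 2, 0)

Derivation:
step 0: pivot -364 → sign −
step 1: pivot -10/91 → sign −
step 2: pivot 1/40 → sign +
signature = (1, 2, 0)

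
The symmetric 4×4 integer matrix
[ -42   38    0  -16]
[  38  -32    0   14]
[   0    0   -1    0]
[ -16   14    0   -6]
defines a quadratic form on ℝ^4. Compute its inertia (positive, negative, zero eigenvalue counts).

Answer: (1, 2, 1)

Derivation:
step 0: pivot -42 → sign −
step 1: pivot 50/21 → sign +
step 2: pivot -1 → sign −
step 3: row/col 3 already zero → sign 0
signature = (1, 2, 1)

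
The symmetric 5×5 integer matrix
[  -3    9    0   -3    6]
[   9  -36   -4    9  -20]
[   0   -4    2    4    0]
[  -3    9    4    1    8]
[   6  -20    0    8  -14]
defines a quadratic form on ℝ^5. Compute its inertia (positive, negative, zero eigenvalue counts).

step 0: pivot -3 → sign −
step 1: pivot -9 → sign −
step 2: pivot 34/9 → sign +
step 3: pivot -4/17 → sign −
step 4: pivot 3 → sign +
signature = (2, 3, 0)

Answer: (2, 3, 0)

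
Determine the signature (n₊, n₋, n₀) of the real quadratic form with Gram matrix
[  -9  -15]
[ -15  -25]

step 0: pivot -9 → sign −
step 1: row/col 1 already zero → sign 0
signature = (0, 1, 1)

Answer: (0, 1, 1)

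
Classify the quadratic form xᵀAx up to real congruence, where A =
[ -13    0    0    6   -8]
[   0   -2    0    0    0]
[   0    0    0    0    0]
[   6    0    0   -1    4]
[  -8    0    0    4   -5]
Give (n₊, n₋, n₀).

Answer: (1, 3, 1)

Derivation:
step 0: pivot -13 → sign −
step 1: pivot -2 → sign −
step 2: pivot 23/13 → sign +
step 3: pivot -3/23 → sign −
step 4: row/col 4 already zero → sign 0
signature = (1, 3, 1)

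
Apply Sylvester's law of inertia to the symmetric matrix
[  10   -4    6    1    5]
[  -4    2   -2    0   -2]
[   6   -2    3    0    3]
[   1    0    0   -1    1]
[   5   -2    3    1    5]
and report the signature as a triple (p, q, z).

Answer: (3, 2, 0)

Derivation:
step 0: pivot 10 → sign +
step 1: pivot 2/5 → sign +
step 2: pivot -1 → sign −
step 3: pivot -1/2 → sign −
step 4: pivot 3 → sign +
signature = (3, 2, 0)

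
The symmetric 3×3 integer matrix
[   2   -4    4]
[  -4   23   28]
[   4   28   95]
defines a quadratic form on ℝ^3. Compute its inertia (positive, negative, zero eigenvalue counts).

step 0: pivot 2 → sign +
step 1: pivot 15 → sign +
step 2: pivot 3/5 → sign +
signature = (3, 0, 0)

Answer: (3, 0, 0)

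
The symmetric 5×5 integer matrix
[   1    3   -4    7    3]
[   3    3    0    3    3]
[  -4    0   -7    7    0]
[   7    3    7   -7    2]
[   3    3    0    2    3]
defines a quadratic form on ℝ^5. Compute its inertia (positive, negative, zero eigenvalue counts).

Answer: (3, 2, 0)

Derivation:
step 0: pivot 1 → sign +
step 1: pivot -6 → sign −
step 2: pivot 1 → sign +
step 3: pivot -3 → sign −
step 4: pivot 1/3 → sign +
signature = (3, 2, 0)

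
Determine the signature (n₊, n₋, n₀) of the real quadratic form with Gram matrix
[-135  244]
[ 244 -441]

Answer: (1, 1, 0)

Derivation:
step 0: pivot -135 → sign −
step 1: pivot 1/135 → sign +
signature = (1, 1, 0)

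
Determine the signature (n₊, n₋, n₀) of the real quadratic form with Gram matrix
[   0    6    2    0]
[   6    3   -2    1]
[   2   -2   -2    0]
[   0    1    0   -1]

step 0: pivot 3 → sign +
step 1: pivot -12 → sign −
step 2: pivot -1/3 → sign −
step 3: pivot -2/3 → sign −
signature = (1, 3, 0)

Answer: (1, 3, 0)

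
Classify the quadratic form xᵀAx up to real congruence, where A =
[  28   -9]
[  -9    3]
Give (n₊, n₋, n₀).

Answer: (2, 0, 0)

Derivation:
step 0: pivot 28 → sign +
step 1: pivot 3/28 → sign +
signature = (2, 0, 0)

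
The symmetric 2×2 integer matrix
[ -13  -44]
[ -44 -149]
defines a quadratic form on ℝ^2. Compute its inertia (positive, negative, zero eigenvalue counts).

Answer: (0, 2, 0)

Derivation:
step 0: pivot -13 → sign −
step 1: pivot -1/13 → sign −
signature = (0, 2, 0)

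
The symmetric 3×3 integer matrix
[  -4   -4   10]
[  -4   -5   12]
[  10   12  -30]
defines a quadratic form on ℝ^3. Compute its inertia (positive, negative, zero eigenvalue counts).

Answer: (0, 3, 0)

Derivation:
step 0: pivot -4 → sign −
step 1: pivot -1 → sign −
step 2: pivot -1 → sign −
signature = (0, 3, 0)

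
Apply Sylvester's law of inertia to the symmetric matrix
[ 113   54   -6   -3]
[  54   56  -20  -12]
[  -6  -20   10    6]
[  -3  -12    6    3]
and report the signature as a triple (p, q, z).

step 0: pivot 113 → sign +
step 1: pivot 3412/113 → sign +
step 2: pivot -34/853 → sign −
step 3: pivot -3/17 → sign −
signature = (2, 2, 0)

Answer: (2, 2, 0)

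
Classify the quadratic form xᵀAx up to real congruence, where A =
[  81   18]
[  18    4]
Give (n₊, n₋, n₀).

Answer: (1, 0, 1)

Derivation:
step 0: pivot 81 → sign +
step 1: row/col 1 already zero → sign 0
signature = (1, 0, 1)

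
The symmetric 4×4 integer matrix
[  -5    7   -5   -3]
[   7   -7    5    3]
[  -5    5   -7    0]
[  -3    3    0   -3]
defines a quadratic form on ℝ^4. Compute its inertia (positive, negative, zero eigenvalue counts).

Answer: (1, 3, 0)

Derivation:
step 0: pivot -5 → sign −
step 1: pivot 14/5 → sign +
step 2: pivot -24/7 → sign −
step 3: pivot -3/8 → sign −
signature = (1, 3, 0)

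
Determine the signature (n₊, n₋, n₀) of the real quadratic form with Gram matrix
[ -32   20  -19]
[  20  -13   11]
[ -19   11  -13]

step 0: pivot -32 → sign −
step 1: pivot -1/2 → sign −
step 2: pivot -3/16 → sign −
signature = (0, 3, 0)

Answer: (0, 3, 0)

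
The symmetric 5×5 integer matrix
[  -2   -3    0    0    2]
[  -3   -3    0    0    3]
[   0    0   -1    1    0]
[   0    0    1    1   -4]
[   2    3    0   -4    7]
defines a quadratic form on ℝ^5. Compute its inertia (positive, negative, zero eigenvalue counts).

step 0: pivot -2 → sign −
step 1: pivot 3/2 → sign +
step 2: pivot -1 → sign −
step 3: pivot 2 → sign +
step 4: pivot 1 → sign +
signature = (3, 2, 0)

Answer: (3, 2, 0)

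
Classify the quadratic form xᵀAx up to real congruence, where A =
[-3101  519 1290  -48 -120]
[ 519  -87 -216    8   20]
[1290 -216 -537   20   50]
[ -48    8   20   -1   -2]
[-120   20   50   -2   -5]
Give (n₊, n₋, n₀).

Answer: (0, 5, 0)

Derivation:
step 0: pivot -3101 → sign −
step 1: pivot -426/3101 → sign −
step 2: pivot -21/71 → sign −
step 3: pivot -5/21 → sign −
step 4: pivot -1/5 → sign −
signature = (0, 5, 0)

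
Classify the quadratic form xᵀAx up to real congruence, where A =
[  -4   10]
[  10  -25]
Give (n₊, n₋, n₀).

step 0: pivot -4 → sign −
step 1: row/col 1 already zero → sign 0
signature = (0, 1, 1)

Answer: (0, 1, 1)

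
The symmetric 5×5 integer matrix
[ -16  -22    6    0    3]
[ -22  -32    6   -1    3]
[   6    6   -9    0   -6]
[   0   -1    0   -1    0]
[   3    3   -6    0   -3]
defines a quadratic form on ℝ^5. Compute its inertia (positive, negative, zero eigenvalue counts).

step 0: pivot -16 → sign −
step 1: pivot -7/4 → sign −
step 2: pivot -27/7 → sign −
step 3: pivot 4/3 → sign +
step 4: pivot -3/16 → sign −
signature = (1, 4, 0)

Answer: (1, 4, 0)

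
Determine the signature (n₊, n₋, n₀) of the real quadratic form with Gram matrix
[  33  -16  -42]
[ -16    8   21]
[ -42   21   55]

Answer: (2, 1, 0)

Derivation:
step 0: pivot 33 → sign +
step 1: pivot 8/33 → sign +
step 2: pivot -1/8 → sign −
signature = (2, 1, 0)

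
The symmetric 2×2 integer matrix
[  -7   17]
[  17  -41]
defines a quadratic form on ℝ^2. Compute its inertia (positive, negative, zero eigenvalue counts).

step 0: pivot -7 → sign −
step 1: pivot 2/7 → sign +
signature = (1, 1, 0)

Answer: (1, 1, 0)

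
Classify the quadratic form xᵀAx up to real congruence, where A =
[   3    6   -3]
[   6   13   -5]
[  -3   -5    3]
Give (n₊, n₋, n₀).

step 0: pivot 3 → sign +
step 1: pivot 1 → sign +
step 2: pivot -1 → sign −
signature = (2, 1, 0)

Answer: (2, 1, 0)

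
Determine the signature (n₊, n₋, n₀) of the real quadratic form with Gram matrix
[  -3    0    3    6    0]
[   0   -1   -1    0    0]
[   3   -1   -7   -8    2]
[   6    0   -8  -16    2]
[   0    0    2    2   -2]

Answer: (0, 5, 0)

Derivation:
step 0: pivot -3 → sign −
step 1: pivot -1 → sign −
step 2: pivot -3 → sign −
step 3: pivot -8/3 → sign −
step 4: pivot -1/2 → sign −
signature = (0, 5, 0)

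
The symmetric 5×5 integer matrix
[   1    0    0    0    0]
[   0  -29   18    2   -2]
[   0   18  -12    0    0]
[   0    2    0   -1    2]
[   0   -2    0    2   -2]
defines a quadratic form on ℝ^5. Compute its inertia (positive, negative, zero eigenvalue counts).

Answer: (2, 2, 1)

Derivation:
step 0: pivot 1 → sign +
step 1: pivot -29 → sign −
step 2: pivot -24/29 → sign −
step 3: pivot 1 → sign +
step 4: row/col 4 already zero → sign 0
signature = (2, 2, 1)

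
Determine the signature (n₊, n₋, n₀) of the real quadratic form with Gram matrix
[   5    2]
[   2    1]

Answer: (2, 0, 0)

Derivation:
step 0: pivot 5 → sign +
step 1: pivot 1/5 → sign +
signature = (2, 0, 0)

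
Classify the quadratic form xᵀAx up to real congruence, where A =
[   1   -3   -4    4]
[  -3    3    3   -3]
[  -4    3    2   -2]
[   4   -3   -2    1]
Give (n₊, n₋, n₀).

Answer: (1, 3, 0)

Derivation:
step 0: pivot 1 → sign +
step 1: pivot -6 → sign −
step 2: pivot -1/2 → sign −
step 3: pivot -1 → sign −
signature = (1, 3, 0)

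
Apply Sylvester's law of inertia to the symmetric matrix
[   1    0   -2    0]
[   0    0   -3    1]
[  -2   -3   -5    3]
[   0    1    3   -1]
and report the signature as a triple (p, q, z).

step 0: pivot 1 → sign +
step 1: pivot -9 → sign −
step 2: pivot 1 → sign +
step 3: row/col 3 already zero → sign 0
signature = (2, 1, 1)

Answer: (2, 1, 1)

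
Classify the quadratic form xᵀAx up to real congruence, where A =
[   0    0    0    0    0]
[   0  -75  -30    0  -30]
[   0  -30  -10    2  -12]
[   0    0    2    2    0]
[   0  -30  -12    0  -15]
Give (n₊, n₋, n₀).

step 0: pivot -75 → sign −
step 1: pivot 2 → sign +
step 2: pivot -3 → sign −
step 3: row/col 3 already zero → sign 0
step 4: row/col 4 already zero → sign 0
signature = (1, 2, 2)

Answer: (1, 2, 2)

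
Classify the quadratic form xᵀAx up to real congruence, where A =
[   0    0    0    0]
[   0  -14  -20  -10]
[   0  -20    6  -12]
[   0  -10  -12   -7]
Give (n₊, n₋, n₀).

Answer: (1, 2, 1)

Derivation:
step 0: pivot -14 → sign −
step 1: pivot 242/7 → sign +
step 2: pivot -1/121 → sign −
step 3: row/col 3 already zero → sign 0
signature = (1, 2, 1)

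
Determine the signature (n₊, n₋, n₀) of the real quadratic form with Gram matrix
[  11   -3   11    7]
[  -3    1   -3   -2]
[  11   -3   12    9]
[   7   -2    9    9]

Answer: (4, 0, 0)

Derivation:
step 0: pivot 11 → sign +
step 1: pivot 2/11 → sign +
step 2: pivot 1 → sign +
step 3: pivot 1/2 → sign +
signature = (4, 0, 0)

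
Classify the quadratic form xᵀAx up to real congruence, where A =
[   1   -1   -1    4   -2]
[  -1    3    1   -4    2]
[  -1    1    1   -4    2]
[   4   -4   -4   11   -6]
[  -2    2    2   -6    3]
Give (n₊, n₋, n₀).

step 0: pivot 1 → sign +
step 1: pivot 2 → sign +
step 2: pivot -5 → sign −
step 3: pivot -1/5 → sign −
step 4: row/col 4 already zero → sign 0
signature = (2, 2, 1)

Answer: (2, 2, 1)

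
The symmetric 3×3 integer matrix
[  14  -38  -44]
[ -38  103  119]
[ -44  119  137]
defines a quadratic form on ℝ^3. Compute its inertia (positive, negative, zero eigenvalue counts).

Answer: (1, 1, 1)

Derivation:
step 0: pivot 14 → sign +
step 1: pivot -1/7 → sign −
step 2: row/col 2 already zero → sign 0
signature = (1, 1, 1)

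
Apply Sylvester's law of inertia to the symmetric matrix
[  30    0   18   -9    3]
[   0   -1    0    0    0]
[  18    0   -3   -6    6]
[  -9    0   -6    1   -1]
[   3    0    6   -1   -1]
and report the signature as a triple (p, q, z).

step 0: pivot 30 → sign +
step 1: pivot -1 → sign −
step 2: pivot -69/5 → sign −
step 3: pivot -77/46 → sign −
step 4: pivot 2/77 → sign +
signature = (2, 3, 0)

Answer: (2, 3, 0)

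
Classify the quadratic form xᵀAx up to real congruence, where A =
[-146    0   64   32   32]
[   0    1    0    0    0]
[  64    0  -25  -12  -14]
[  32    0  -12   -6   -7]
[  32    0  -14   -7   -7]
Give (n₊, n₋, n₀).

Answer: (3, 2, 0)

Derivation:
step 0: pivot -146 → sign −
step 1: pivot 1 → sign +
step 2: pivot 223/73 → sign +
step 3: pivot -74/223 → sign −
step 4: pivot 1/74 → sign +
signature = (3, 2, 0)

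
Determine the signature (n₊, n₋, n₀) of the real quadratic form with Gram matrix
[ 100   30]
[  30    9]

Answer: (1, 0, 1)

Derivation:
step 0: pivot 100 → sign +
step 1: row/col 1 already zero → sign 0
signature = (1, 0, 1)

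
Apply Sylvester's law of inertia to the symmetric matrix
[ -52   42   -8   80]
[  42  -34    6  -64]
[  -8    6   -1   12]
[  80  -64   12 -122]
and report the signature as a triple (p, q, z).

Answer: (2, 2, 0)

Derivation:
step 0: pivot -52 → sign −
step 1: pivot -1/13 → sign −
step 2: pivot 3 → sign +
step 3: pivot 2/3 → sign +
signature = (2, 2, 0)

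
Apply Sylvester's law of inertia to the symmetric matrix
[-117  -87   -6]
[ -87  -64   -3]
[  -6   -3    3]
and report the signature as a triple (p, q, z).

step 0: pivot -117 → sign −
step 1: pivot 9/13 → sign +
step 2: pivot 2/9 → sign +
signature = (2, 1, 0)

Answer: (2, 1, 0)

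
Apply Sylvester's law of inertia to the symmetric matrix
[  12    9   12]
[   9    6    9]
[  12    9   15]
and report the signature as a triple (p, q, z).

Answer: (2, 1, 0)

Derivation:
step 0: pivot 12 → sign +
step 1: pivot -3/4 → sign −
step 2: pivot 3 → sign +
signature = (2, 1, 0)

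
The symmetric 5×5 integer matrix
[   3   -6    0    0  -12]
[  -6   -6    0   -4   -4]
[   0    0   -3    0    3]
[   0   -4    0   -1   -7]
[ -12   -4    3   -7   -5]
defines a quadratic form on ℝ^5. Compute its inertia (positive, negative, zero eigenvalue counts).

Answer: (1, 4, 0)

Derivation:
step 0: pivot 3 → sign +
step 1: pivot -18 → sign −
step 2: pivot -3 → sign −
step 3: pivot -1/9 → sign −
step 4: pivot -1 → sign −
signature = (1, 4, 0)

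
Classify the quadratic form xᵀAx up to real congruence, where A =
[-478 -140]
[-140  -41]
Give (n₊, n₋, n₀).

Answer: (1, 1, 0)

Derivation:
step 0: pivot -478 → sign −
step 1: pivot 1/239 → sign +
signature = (1, 1, 0)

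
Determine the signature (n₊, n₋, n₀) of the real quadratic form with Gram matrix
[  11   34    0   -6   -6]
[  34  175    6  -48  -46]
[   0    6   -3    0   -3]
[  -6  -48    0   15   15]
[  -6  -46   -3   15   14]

Answer: (3, 2, 0)

Derivation:
step 0: pivot 11 → sign +
step 1: pivot 769/11 → sign +
step 2: pivot -2703/769 → sign −
step 3: pivot 1023/901 → sign +
step 4: pivot -6/341 → sign −
signature = (3, 2, 0)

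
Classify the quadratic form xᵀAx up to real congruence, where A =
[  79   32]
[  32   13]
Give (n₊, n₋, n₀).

step 0: pivot 79 → sign +
step 1: pivot 3/79 → sign +
signature = (2, 0, 0)

Answer: (2, 0, 0)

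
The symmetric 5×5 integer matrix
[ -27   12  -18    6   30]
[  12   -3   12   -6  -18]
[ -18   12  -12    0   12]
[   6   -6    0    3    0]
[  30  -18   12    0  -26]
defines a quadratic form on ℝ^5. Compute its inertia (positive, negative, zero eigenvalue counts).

step 0: pivot -27 → sign −
step 1: pivot 7/3 → sign +
step 2: pivot -48/7 → sign −
step 3: pivot -2 → sign −
step 4: row/col 4 already zero → sign 0
signature = (1, 3, 1)

Answer: (1, 3, 1)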